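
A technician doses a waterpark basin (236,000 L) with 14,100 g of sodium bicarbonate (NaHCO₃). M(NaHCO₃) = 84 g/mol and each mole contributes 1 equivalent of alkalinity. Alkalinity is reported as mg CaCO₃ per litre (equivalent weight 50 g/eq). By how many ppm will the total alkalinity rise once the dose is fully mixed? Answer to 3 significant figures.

35.6 ppm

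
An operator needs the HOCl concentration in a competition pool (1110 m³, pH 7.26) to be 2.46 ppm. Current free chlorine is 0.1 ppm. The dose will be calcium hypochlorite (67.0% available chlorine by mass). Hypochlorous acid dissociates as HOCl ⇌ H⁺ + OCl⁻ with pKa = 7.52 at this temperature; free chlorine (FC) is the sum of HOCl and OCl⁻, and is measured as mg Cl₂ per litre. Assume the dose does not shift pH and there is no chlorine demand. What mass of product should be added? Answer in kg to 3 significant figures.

Volume: 1110 m³ = 1,110,000 L.
[OCl⁻]/[HOCl] = 10^(pH − pKa) = 10^(7.26 − 7.52) = 0.5495; fraction as HOCl = 1/(1 + 0.5495) = 0.6454.
Free chlorine required for 2.46 ppm HOCl: 2.46 / 0.6454 = 3.812 ppm.
FC to add: 3.812 − 0.1 = 3.712 mg/L as Cl₂.
Cl₂ equivalent: 3.712 mg/L × 1,110,000 L = 4120 g.
Product at 67.0% available Cl: 4120 / 0.67 = 6150 g.

6.15 kg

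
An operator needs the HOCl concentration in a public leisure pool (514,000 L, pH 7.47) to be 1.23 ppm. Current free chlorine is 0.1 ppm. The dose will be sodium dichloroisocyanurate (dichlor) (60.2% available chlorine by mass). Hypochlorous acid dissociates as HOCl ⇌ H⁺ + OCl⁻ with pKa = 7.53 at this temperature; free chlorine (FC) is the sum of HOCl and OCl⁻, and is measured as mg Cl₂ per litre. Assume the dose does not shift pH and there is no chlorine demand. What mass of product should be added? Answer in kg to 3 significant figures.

[OCl⁻]/[HOCl] = 10^(pH − pKa) = 10^(7.47 − 7.53) = 0.871; fraction as HOCl = 1/(1 + 0.871) = 0.5345.
Free chlorine required for 1.23 ppm HOCl: 1.23 / 0.5345 = 2.301 ppm.
FC to add: 2.301 − 0.1 = 2.201 mg/L as Cl₂.
Cl₂ equivalent: 2.201 mg/L × 514,000 L = 1131 g.
Product at 60.2% available Cl: 1131 / 0.602 = 1880 g.

1.88 kg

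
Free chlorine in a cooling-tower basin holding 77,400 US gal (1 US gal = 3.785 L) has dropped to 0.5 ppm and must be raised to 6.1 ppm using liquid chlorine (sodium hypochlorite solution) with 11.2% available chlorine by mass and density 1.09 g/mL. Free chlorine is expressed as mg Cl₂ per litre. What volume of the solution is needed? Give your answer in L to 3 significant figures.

13.4 L

Volume: 77,400 US gal × 3.785 L/gal = 292,959 L.
Chlorine deficit: 6.1 − 0.5 = 5.6 ppm = 5.6 mg/L as Cl₂.
Cl₂ equivalent needed: 5.6 mg/L × 292,959 L = 1,641,000 mg = 1641 g.
Product at 11.2% available chlorine: 1641 / 0.112 = 14,650 g.
Volume at density 1.09 g/mL: 14,650 g ÷ 1.09 g/mL = 13,440 mL.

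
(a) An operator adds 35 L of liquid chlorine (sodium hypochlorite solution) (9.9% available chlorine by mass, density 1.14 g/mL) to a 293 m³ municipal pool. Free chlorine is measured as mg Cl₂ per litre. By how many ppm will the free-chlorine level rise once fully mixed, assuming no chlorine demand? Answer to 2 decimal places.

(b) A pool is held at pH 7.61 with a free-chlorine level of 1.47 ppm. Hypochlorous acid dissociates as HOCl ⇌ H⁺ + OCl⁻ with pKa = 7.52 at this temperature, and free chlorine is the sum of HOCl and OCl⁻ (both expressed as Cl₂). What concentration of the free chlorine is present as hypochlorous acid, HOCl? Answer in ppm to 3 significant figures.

(a) 13.48 ppm; (b) 0.659 ppm

(a) Volume: 293 m³ = 293,000 L.
(a) Mass of solution: 35 L × 1000 mL/L × 1.14 g/mL = 39,900 g.
(a) Available chlorine delivered: 39,900 g × 0.099 = 3950 g as Cl₂.
(a) Concentration rise: 3950 g / 293,000 L = 13.48 mg/L = 13.48 ppm.

(b) [OCl⁻]/[HOCl] = 10^(pH − pKa) = 10^(7.61 − 7.52) = 10^0.09 = 1.23.
(b) Fraction as HOCl = 1 / (1 + 1.23) = 0.4484.
(b) HOCl = 0.4484 × 1.47 ppm = 0.6591 ppm.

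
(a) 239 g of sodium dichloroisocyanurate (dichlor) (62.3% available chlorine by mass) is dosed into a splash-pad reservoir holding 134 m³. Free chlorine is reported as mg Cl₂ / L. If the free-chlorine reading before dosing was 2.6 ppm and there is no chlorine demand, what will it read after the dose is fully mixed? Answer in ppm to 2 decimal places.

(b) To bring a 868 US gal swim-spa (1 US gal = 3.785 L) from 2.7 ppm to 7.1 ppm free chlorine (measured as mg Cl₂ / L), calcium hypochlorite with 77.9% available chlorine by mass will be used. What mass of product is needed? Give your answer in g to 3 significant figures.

(a) Volume: 134 m³ = 134,000 L.
(a) Available chlorine delivered: 239 g × 0.623 = 148.9 g as Cl₂.
(a) Concentration rise: 148.9 g / 134,000 L = 1.111 mg/L = 1.11 ppm.
(a) Final FC: 2.6 + 1.11 = 3.71 ppm.

(b) Volume: 868 US gal × 3.785 L/gal = 3,285 L.
(b) Chlorine deficit: 7.1 − 2.7 = 4.4 ppm = 4.4 mg/L as Cl₂.
(b) Cl₂ equivalent needed: 4.4 mg/L × 3,285 L = 14,460 mg = 14.46 g.
(b) Product at 77.9% available chlorine: 14.46 / 0.779 = 18.56 g.

(a) 3.71 ppm; (b) 18.6 g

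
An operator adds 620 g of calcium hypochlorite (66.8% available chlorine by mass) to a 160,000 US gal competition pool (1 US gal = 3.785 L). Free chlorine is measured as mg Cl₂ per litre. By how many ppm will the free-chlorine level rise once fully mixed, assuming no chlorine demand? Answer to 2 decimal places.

Volume: 160,000 US gal × 3.785 L/gal = 605,600 L.
Available chlorine delivered: 620 g × 0.668 = 414.2 g as Cl₂.
Concentration rise: 414.2 g / 605,600 L = 0.6839 mg/L = 0.68 ppm.

0.68 ppm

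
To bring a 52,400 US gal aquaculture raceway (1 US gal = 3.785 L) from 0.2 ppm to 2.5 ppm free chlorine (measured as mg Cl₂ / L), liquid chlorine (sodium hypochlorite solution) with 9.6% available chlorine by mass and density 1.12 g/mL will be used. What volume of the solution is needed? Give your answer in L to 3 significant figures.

4.24 L

Volume: 52,400 US gal × 3.785 L/gal = 198,334 L.
Chlorine deficit: 2.5 − 0.2 = 2.3 ppm = 2.3 mg/L as Cl₂.
Cl₂ equivalent needed: 2.3 mg/L × 198,334 L = 456,200 mg = 456.2 g.
Product at 9.6% available chlorine: 456.2 / 0.096 = 4752 g.
Volume at density 1.12 g/mL: 4752 g ÷ 1.12 g/mL = 4243 mL.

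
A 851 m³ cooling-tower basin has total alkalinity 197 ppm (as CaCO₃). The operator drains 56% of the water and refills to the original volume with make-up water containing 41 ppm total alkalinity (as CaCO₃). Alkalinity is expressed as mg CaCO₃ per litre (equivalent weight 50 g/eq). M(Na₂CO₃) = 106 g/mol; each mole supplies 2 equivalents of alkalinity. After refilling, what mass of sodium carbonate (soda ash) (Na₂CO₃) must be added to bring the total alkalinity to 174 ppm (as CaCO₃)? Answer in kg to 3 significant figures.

58.1 kg

Volume: 851 m³ = 851,000 L.
After draining 56% and refilling: 197 × 0.44 + 41 × 0.56 = 109.64 ppm.
Deficit to target: 174 − 109.64 = 64.36 mg/L.
As CaCO₃: 64.36 mg/L × 851,000 L = 54,770 g; ÷ 50 g/eq ÷ 2 = 547.7 mol Na₂CO₃.
Mass: 547.7 × 106 = 58,060 g.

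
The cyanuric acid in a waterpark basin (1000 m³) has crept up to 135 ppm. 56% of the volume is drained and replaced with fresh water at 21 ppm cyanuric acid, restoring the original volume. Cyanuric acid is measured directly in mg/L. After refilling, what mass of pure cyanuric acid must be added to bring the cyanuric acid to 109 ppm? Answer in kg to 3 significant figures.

Volume: 1000 m³ = 1,000,000 L.
After draining 56% and refilling: 135 × 0.44 + 21 × 0.56 = 71.16 ppm.
Deficit to target: 109 − 71.16 = 37.84 mg/L.
Mass: 37.84 mg/L × 1,000,000 L = 37,840 g cyanuric acid.

37.8 kg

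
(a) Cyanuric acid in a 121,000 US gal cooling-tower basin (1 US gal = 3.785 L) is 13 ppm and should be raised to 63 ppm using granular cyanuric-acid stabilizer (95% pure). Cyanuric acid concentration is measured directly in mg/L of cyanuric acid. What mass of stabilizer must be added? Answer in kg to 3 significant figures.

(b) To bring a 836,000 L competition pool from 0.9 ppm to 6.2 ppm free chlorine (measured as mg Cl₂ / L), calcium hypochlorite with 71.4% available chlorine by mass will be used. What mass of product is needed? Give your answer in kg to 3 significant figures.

(a) 24.1 kg; (b) 6.21 kg

(a) Volume: 121,000 US gal × 3.785 L/gal = 457,985 L.
(a) CYA to add: (63 − 13) = 50 mg/L × 457,985 L = 22,900 g cyanuric acid.
(a) At 95% purity: 22,900 / 0.95 = 24,100 g product.

(b) Chlorine deficit: 6.2 − 0.9 = 5.3 ppm = 5.3 mg/L as Cl₂.
(b) Cl₂ equivalent needed: 5.3 mg/L × 836,000 L = 4,431,000 mg = 4431 g.
(b) Product at 71.4% available chlorine: 4431 / 0.714 = 6206 g.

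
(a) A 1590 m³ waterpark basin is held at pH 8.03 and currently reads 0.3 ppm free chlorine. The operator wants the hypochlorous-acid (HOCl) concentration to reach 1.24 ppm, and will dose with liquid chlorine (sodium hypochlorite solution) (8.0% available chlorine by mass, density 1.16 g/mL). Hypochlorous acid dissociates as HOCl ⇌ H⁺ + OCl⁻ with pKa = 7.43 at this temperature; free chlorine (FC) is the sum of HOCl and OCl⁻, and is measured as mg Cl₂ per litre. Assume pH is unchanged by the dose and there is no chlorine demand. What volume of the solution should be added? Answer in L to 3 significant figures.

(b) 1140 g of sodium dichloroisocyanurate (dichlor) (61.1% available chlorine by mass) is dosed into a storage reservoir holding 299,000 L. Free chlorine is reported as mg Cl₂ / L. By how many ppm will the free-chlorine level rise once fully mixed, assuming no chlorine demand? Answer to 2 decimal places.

(a) 101 L; (b) 2.33 ppm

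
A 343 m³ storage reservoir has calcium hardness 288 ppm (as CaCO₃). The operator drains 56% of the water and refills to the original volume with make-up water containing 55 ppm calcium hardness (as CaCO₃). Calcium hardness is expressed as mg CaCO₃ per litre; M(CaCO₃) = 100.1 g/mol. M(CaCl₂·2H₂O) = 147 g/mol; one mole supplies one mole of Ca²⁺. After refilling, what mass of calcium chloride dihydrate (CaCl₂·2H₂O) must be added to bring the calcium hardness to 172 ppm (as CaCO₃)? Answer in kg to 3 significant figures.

7.29 kg

Volume: 343 m³ = 343,000 L.
After draining 56% and refilling: 288 × 0.44 + 55 × 0.56 = 157.52 ppm.
Deficit to target: 172 − 157.52 = 14.48 mg/L.
As CaCO₃: 14.48 mg/L × 343,000 L = 4967 g; ÷ 100.1 = 49.62 mol Ca²⁺.
Mass: 49.62 × 147 = 7294 g.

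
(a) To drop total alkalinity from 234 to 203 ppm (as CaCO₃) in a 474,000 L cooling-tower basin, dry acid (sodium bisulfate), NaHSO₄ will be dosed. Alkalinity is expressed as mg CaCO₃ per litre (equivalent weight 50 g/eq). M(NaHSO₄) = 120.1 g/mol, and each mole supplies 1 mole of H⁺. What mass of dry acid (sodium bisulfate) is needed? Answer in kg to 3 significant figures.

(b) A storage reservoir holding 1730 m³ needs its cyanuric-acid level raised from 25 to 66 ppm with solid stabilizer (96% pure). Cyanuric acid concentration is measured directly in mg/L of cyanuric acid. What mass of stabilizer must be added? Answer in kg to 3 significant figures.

(a) Alkalinity to neutralize: (234 − 203) = 31 mg/L as CaCO₃ × 474,000 L = 14,690 g as CaCO₃.
(a) Equivalents of H⁺ required: 14,690 ÷ 50 g/eq = 293.9 eq = 293.9 mol NaHSO₄.
(a) Mass of NaHSO₄: 293.9 × 120.1 = 35,290 g.

(b) Volume: 1730 m³ = 1,730,000 L.
(b) CYA to add: (66 − 25) = 41 mg/L × 1,730,000 L = 70,930 g cyanuric acid.
(b) At 96% purity: 70,930 / 0.96 = 73,890 g product.

(a) 35.3 kg; (b) 73.9 kg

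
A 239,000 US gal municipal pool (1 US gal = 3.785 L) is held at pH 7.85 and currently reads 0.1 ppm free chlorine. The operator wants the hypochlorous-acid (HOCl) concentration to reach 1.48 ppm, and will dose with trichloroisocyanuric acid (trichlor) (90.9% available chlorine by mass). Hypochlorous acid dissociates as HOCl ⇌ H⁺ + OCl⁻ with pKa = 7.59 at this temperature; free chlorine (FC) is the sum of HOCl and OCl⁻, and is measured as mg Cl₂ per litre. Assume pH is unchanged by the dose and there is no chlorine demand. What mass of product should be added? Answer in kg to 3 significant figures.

Volume: 239,000 US gal × 3.785 L/gal = 904,615 L.
[OCl⁻]/[HOCl] = 10^(pH − pKa) = 10^(7.85 − 7.59) = 1.82; fraction as HOCl = 1/(1 + 1.82) = 0.3546.
Free chlorine required for 1.48 ppm HOCl: 1.48 / 0.3546 = 4.173 ppm.
FC to add: 4.173 − 0.1 = 4.073 mg/L as Cl₂.
Cl₂ equivalent: 4.073 mg/L × 904,615 L = 3685 g.
Product at 90.9% available Cl: 3685 / 0.909 = 4054 g.

4.05 kg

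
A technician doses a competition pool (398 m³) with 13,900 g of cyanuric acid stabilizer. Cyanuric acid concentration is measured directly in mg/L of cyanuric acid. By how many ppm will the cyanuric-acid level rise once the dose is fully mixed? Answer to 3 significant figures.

Volume: 398 m³ = 398,000 L.
Rise: 13,900 g / 398,000 L × 1000 = 34.92 mg/L.

34.9 ppm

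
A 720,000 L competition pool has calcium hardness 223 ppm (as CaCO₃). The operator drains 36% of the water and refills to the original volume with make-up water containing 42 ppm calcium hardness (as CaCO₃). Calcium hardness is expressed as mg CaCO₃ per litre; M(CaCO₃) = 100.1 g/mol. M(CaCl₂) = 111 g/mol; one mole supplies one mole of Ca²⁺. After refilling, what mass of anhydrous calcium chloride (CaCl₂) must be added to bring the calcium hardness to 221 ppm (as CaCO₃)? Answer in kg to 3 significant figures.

After draining 36% and refilling: 223 × 0.64 + 42 × 0.36 = 157.84 ppm.
Deficit to target: 221 − 157.84 = 63.16 mg/L.
As CaCO₃: 63.16 mg/L × 720,000 L = 45,480 g; ÷ 100.1 = 454.3 mol Ca²⁺.
Mass: 454.3 × 111 = 50,430 g.

50.4 kg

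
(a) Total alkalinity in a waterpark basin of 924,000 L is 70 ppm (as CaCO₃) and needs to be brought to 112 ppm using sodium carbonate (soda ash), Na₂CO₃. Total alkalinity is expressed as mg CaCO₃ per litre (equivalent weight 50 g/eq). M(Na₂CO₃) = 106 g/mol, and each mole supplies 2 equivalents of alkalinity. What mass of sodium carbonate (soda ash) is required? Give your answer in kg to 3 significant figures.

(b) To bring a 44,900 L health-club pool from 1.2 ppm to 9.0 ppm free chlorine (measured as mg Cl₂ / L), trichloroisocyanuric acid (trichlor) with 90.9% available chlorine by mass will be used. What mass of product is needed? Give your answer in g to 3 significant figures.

(a) Alkalinity to add: (112 − 70) = 42 mg/L as CaCO₃ × 924,000 L = 38,810 g as CaCO₃.
(a) Equivalents: 38,810 g ÷ 50 g/eq = 776.2 eq.
(a) Each mole of Na₂CO₃ supplies 2 eq, so 776.2 / 2 = 388.1 mol.
(a) Mass: 388.1 mol × 106 g/mol = 41,140 g.

(b) Chlorine deficit: 9.0 − 1.2 = 7.8 ppm = 7.8 mg/L as Cl₂.
(b) Cl₂ equivalent needed: 7.8 mg/L × 44,900 L = 350,200 mg = 350.2 g.
(b) Product at 90.9% available chlorine: 350.2 / 0.909 = 385.3 g.

(a) 41.1 kg; (b) 385 g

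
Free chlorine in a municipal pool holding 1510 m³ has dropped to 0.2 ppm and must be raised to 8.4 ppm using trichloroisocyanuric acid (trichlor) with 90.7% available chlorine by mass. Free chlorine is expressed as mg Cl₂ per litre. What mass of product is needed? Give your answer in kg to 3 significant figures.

Volume: 1510 m³ = 1,510,000 L.
Chlorine deficit: 8.4 − 0.2 = 8.2 ppm = 8.2 mg/L as Cl₂.
Cl₂ equivalent needed: 8.2 mg/L × 1,510,000 L = 12,380,000 mg = 12,380 g.
Product at 90.7% available chlorine: 12,380 / 0.907 = 13,650 g.

13.7 kg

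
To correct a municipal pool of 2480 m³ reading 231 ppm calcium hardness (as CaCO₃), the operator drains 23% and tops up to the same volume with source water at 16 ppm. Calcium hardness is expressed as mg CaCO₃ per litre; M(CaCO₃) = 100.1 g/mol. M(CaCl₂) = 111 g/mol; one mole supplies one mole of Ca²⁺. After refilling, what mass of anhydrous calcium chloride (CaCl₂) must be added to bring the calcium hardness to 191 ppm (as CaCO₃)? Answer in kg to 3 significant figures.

26.0 kg

Volume: 2480 m³ = 2,480,000 L.
After draining 23% and refilling: 231 × 0.77 + 16 × 0.23 = 181.55 ppm.
Deficit to target: 191 − 181.55 = 9.45 mg/L.
As CaCO₃: 9.45 mg/L × 2,480,000 L = 23,440 g; ÷ 100.1 = 234.1 mol Ca²⁺.
Mass: 234.1 × 111 = 25,990 g.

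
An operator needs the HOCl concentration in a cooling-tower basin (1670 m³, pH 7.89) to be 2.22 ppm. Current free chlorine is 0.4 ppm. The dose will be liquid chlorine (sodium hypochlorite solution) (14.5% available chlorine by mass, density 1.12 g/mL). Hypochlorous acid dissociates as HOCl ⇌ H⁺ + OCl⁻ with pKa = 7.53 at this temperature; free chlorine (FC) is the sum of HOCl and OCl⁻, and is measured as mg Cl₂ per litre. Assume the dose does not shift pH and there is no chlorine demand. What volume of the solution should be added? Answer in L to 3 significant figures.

Volume: 1670 m³ = 1,670,000 L.
[OCl⁻]/[HOCl] = 10^(pH − pKa) = 10^(7.89 − 7.53) = 2.291; fraction as HOCl = 1/(1 + 2.291) = 0.3039.
Free chlorine required for 2.22 ppm HOCl: 2.22 / 0.3039 = 7.306 ppm.
FC to add: 7.306 − 0.4 = 6.906 mg/L as Cl₂.
Cl₂ equivalent: 6.906 mg/L × 1,670,000 L = 11,530 g.
Product at 14.5% available Cl: 11,530 / 0.145 = 79,530 g.
Volume: 79,530 g ÷ 1.12 g/mL = 71,010 mL.

71.0 L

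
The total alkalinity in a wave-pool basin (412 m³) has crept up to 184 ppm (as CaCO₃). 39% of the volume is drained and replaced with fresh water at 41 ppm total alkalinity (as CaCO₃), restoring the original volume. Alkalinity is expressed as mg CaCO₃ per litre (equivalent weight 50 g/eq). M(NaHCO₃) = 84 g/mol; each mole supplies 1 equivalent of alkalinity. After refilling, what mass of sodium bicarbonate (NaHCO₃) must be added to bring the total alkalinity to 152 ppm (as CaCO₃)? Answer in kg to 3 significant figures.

Volume: 412 m³ = 412,000 L.
After draining 39% and refilling: 184 × 0.61 + 41 × 0.39 = 128.23 ppm.
Deficit to target: 152 − 128.23 = 23.77 mg/L.
As CaCO₃: 23.77 mg/L × 412,000 L = 9793 g; ÷ 50 g/eq ÷ 1 = 195.9 mol NaHCO₃.
Mass: 195.9 × 84 = 16,450 g.

16.5 kg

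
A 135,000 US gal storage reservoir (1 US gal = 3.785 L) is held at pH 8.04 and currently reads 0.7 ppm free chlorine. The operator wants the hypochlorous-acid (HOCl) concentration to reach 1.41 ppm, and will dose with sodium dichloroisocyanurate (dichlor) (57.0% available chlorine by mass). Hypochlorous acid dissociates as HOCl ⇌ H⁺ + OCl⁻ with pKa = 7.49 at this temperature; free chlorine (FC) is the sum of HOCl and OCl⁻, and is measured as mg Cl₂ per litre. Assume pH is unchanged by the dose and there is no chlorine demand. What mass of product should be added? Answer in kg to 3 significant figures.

5.12 kg

Volume: 135,000 US gal × 3.785 L/gal = 510,975 L.
[OCl⁻]/[HOCl] = 10^(pH − pKa) = 10^(8.04 − 7.49) = 3.548; fraction as HOCl = 1/(1 + 3.548) = 0.2199.
Free chlorine required for 1.41 ppm HOCl: 1.41 / 0.2199 = 6.413 ppm.
FC to add: 6.413 − 0.7 = 5.713 mg/L as Cl₂.
Cl₂ equivalent: 5.713 mg/L × 510,975 L = 2919 g.
Product at 57.0% available Cl: 2919 / 0.57 = 5121 g.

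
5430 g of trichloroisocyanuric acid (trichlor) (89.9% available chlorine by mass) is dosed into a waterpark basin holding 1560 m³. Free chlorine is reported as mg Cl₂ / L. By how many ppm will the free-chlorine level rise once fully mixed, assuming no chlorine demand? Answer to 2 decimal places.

Volume: 1560 m³ = 1,560,000 L.
Available chlorine delivered: 5430 g × 0.899 = 4882 g as Cl₂.
Concentration rise: 4882 g / 1,560,000 L = 3.129 mg/L = 3.13 ppm.

3.13 ppm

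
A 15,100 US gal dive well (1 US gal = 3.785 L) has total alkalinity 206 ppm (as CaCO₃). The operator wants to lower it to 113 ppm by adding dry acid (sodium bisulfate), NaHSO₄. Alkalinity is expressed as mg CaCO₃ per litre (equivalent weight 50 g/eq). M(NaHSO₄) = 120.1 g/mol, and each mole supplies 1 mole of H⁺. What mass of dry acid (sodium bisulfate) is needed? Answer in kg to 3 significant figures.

12.8 kg

Volume: 15,100 US gal × 3.785 L/gal = 57,154 L.
Alkalinity to neutralize: (206 − 113) = 93 mg/L as CaCO₃ × 57,154 L = 5315 g as CaCO₃.
Equivalents of H⁺ required: 5315 ÷ 50 g/eq = 106.3 eq = 106.3 mol NaHSO₄.
Mass of NaHSO₄: 106.3 × 120.1 = 12,770 g.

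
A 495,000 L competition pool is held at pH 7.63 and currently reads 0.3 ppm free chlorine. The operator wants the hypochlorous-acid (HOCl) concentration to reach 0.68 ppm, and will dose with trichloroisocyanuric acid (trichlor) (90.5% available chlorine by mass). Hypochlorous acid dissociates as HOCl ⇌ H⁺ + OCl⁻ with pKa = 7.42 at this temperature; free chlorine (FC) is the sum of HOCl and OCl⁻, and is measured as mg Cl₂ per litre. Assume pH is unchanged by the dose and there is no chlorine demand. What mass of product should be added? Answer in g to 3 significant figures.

811 g

[OCl⁻]/[HOCl] = 10^(pH − pKa) = 10^(7.63 − 7.42) = 1.622; fraction as HOCl = 1/(1 + 1.622) = 0.3814.
Free chlorine required for 0.68 ppm HOCl: 0.68 / 0.3814 = 1.783 ppm.
FC to add: 1.783 − 0.3 = 1.483 mg/L as Cl₂.
Cl₂ equivalent: 1.483 mg/L × 495,000 L = 734 g.
Product at 90.5% available Cl: 734 / 0.905 = 811.1 g.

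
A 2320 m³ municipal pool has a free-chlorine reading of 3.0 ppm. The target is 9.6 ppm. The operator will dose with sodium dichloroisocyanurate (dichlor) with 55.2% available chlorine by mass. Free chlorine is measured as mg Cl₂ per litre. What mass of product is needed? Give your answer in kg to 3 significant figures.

Volume: 2320 m³ = 2,320,000 L.
Chlorine deficit: 9.6 − 3.0 = 6.6 ppm = 6.6 mg/L as Cl₂.
Cl₂ equivalent needed: 6.6 mg/L × 2,320,000 L = 15,310,000 mg = 15,310 g.
Product at 55.2% available chlorine: 15,310 / 0.552 = 27,740 g.

27.7 kg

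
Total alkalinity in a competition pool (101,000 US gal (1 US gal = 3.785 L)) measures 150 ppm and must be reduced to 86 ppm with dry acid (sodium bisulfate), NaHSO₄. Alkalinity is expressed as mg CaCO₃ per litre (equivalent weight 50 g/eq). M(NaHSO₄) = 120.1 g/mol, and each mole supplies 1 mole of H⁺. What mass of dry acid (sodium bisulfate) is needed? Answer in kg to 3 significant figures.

Volume: 101,000 US gal × 3.785 L/gal = 382,285 L.
Alkalinity to neutralize: (150 − 86) = 64 mg/L as CaCO₃ × 382,285 L = 24,470 g as CaCO₃.
Equivalents of H⁺ required: 24,470 ÷ 50 g/eq = 489.3 eq = 489.3 mol NaHSO₄.
Mass of NaHSO₄: 489.3 × 120.1 = 58,770 g.

58.8 kg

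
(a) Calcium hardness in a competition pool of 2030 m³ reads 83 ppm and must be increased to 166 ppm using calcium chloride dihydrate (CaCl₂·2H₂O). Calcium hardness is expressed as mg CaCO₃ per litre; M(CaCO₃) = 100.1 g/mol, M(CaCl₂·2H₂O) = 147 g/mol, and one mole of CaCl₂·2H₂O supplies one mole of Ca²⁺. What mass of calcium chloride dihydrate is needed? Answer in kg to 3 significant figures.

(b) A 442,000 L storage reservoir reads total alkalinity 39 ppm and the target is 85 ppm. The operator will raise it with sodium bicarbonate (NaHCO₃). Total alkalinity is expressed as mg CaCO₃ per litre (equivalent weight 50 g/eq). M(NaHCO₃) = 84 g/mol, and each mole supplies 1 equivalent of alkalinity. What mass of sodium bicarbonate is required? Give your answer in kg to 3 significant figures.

(a) 247 kg; (b) 34.2 kg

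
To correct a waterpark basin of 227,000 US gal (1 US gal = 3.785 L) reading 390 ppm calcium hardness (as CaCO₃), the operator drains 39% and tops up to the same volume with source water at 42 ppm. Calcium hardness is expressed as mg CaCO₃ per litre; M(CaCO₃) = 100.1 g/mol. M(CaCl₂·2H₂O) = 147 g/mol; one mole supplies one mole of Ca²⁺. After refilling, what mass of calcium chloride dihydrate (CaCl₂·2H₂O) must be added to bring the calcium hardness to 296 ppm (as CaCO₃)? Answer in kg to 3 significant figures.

Volume: 227,000 US gal × 3.785 L/gal = 859,195 L.
After draining 39% and refilling: 390 × 0.61 + 42 × 0.39 = 254.28 ppm.
Deficit to target: 296 − 254.28 = 41.72 mg/L.
As CaCO₃: 41.72 mg/L × 859,195 L = 35,850 g; ÷ 100.1 = 358.1 mol Ca²⁺.
Mass: 358.1 × 147 = 52,640 g.

52.6 kg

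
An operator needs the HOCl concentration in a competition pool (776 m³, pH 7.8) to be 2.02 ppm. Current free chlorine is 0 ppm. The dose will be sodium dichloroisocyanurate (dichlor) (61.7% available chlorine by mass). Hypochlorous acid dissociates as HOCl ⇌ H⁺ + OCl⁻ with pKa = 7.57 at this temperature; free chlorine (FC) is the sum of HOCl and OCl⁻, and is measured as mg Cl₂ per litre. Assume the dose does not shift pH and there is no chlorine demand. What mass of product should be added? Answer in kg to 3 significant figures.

6.86 kg

Volume: 776 m³ = 776,000 L.
[OCl⁻]/[HOCl] = 10^(pH − pKa) = 10^(7.8 − 7.57) = 1.698; fraction as HOCl = 1/(1 + 1.698) = 0.3706.
Free chlorine required for 2.02 ppm HOCl: 2.02 / 0.3706 = 5.45 ppm.
FC to add: 5.45 − 0 = 5.45 mg/L as Cl₂.
Cl₂ equivalent: 5.45 mg/L × 776,000 L = 4230 g.
Product at 61.7% available Cl: 4230 / 0.617 = 6855 g.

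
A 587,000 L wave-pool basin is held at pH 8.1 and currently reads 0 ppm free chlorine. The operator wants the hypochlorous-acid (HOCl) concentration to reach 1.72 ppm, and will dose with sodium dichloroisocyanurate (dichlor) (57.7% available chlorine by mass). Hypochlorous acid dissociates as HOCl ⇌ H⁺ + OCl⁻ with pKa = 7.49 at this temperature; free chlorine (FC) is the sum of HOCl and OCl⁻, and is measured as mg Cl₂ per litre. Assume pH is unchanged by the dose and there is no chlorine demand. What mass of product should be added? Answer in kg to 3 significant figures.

8.88 kg

[OCl⁻]/[HOCl] = 10^(pH − pKa) = 10^(8.1 − 7.49) = 4.074; fraction as HOCl = 1/(1 + 4.074) = 0.1971.
Free chlorine required for 1.72 ppm HOCl: 1.72 / 0.1971 = 8.727 ppm.
FC to add: 8.727 − 0 = 8.727 mg/L as Cl₂.
Cl₂ equivalent: 8.727 mg/L × 587,000 L = 5123 g.
Product at 57.7% available Cl: 5123 / 0.577 = 8878 g.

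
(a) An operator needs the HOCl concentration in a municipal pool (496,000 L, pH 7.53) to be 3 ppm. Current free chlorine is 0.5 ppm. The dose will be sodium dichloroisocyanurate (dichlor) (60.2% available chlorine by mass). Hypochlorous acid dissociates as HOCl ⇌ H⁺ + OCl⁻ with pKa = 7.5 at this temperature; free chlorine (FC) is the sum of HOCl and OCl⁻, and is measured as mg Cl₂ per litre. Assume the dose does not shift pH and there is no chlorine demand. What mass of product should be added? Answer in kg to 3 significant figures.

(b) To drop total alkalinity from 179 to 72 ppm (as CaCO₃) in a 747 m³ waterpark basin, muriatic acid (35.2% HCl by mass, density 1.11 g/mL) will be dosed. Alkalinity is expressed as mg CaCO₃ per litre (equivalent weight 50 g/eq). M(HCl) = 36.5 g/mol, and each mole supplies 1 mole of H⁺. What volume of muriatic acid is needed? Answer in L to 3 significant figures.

(a) 4.71 kg; (b) 149 L

(a) [OCl⁻]/[HOCl] = 10^(pH − pKa) = 10^(7.53 − 7.5) = 1.072; fraction as HOCl = 1/(1 + 1.072) = 0.4827.
(a) Free chlorine required for 3 ppm HOCl: 3 / 0.4827 = 6.215 ppm.
(a) FC to add: 6.215 − 0.5 = 5.715 mg/L as Cl₂.
(a) Cl₂ equivalent: 5.715 mg/L × 496,000 L = 2834 g.
(a) Product at 60.2% available Cl: 2834 / 0.602 = 4708 g.

(b) Volume: 747 m³ = 747,000 L.
(b) Alkalinity to neutralize: (179 − 72) = 107 mg/L as CaCO₃ × 747,000 L = 79,930 g as CaCO₃.
(b) Equivalents of H⁺ required: 79,930 ÷ 50 g/eq = 1599 eq = 1599 mol HCl.
(b) Mass of HCl: 1599 × 36.5 = 58,350 g.
(b) Mass of 35.2% solution: 58,350 / 0.352 = 165,800 g.
(b) Volume: 165,800 g ÷ 1.11 g/mL = 149,300 mL.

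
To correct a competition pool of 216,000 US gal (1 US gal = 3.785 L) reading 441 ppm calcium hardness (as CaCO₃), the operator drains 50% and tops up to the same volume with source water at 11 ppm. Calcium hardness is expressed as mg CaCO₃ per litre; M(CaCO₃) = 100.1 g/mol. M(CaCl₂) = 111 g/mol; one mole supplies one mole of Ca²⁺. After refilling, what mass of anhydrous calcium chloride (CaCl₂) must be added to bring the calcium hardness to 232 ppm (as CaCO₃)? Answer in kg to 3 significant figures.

5.44 kg

Volume: 216,000 US gal × 3.785 L/gal = 817,560 L.
After draining 50% and refilling: 441 × 0.50 + 11 × 0.50 = 226 ppm.
Deficit to target: 232 − 226 = 6 mg/L.
As CaCO₃: 6 mg/L × 817,560 L = 4905 g; ÷ 100.1 = 49 mol Ca²⁺.
Mass: 49 × 111 = 5440 g.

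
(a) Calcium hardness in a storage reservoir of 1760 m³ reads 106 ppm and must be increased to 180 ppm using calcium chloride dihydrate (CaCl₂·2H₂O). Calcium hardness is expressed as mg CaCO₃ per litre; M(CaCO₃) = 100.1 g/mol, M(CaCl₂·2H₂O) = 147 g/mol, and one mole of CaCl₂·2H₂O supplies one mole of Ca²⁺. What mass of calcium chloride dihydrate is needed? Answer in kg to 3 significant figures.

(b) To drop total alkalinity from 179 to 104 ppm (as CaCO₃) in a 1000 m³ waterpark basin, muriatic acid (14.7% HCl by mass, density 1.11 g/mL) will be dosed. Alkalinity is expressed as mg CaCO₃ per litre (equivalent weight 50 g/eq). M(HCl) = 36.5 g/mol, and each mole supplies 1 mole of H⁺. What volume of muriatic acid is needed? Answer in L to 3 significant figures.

(a) Volume: 1760 m³ = 1,760,000 L.
(a) Hardness to add: (180 − 106) = 74 mg/L as CaCO₃ × 1,760,000 L = 130,200 g as CaCO₃.
(a) Moles of Ca²⁺ (1 mol Ca²⁺ ≡ 1 mol CaCO₃): 130,200 / 100.1 g/mol = 1301 mol.
(a) Mass of CaCl₂·2H₂O: 1301 × 147 = 191,300 g.

(b) Volume: 1000 m³ = 1,000,000 L.
(b) Alkalinity to neutralize: (179 − 104) = 75 mg/L as CaCO₃ × 1,000,000 L = 75,000 g as CaCO₃.
(b) Equivalents of H⁺ required: 75,000 ÷ 50 g/eq = 1500 eq = 1500 mol HCl.
(b) Mass of HCl: 1500 × 36.5 = 54,750 g.
(b) Mass of 14.7% solution: 54,750 / 0.147 = 372,400 g.
(b) Volume: 372,400 g ÷ 1.11 g/mL = 335,500 mL.

(a) 191 kg; (b) 336 L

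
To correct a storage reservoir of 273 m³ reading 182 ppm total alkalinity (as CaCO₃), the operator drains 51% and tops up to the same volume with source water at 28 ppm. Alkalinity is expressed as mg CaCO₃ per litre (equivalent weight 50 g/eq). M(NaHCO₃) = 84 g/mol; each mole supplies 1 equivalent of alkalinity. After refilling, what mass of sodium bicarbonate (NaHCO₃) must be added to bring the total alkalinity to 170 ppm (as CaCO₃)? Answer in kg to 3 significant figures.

30.5 kg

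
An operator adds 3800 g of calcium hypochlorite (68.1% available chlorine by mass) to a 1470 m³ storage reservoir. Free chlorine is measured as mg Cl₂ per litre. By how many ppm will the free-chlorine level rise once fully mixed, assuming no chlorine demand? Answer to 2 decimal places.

1.76 ppm

Volume: 1470 m³ = 1,470,000 L.
Available chlorine delivered: 3800 g × 0.681 = 2588 g as Cl₂.
Concentration rise: 2588 g / 1,470,000 L = 1.76 mg/L = 1.76 ppm.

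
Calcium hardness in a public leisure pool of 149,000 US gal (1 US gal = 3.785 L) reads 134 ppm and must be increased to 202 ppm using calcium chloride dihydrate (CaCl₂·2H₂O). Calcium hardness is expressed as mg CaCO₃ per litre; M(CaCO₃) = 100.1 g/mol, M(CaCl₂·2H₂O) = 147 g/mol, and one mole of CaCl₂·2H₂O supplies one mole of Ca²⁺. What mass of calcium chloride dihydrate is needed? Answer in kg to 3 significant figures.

56.3 kg

Volume: 149,000 US gal × 3.785 L/gal = 563,965 L.
Hardness to add: (202 − 134) = 68 mg/L as CaCO₃ × 563,965 L = 38,350 g as CaCO₃.
Moles of Ca²⁺ (1 mol Ca²⁺ ≡ 1 mol CaCO₃): 38,350 / 100.1 g/mol = 383.1 mol.
Mass of CaCl₂·2H₂O: 383.1 × 147 = 56,320 g.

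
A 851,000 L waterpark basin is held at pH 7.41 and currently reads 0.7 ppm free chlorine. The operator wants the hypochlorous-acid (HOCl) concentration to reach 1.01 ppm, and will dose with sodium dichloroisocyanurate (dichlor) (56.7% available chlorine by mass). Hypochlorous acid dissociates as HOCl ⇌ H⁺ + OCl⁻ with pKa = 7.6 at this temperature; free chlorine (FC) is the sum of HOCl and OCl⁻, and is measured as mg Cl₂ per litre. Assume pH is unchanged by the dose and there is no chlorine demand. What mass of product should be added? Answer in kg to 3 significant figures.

1.44 kg

[OCl⁻]/[HOCl] = 10^(pH − pKa) = 10^(7.41 − 7.6) = 0.6457; fraction as HOCl = 1/(1 + 0.6457) = 0.6077.
Free chlorine required for 1.01 ppm HOCl: 1.01 / 0.6077 = 1.662 ppm.
FC to add: 1.662 − 0.7 = 0.9621 mg/L as Cl₂.
Cl₂ equivalent: 0.9621 mg/L × 851,000 L = 818.8 g.
Product at 56.7% available Cl: 818.8 / 0.567 = 1444 g.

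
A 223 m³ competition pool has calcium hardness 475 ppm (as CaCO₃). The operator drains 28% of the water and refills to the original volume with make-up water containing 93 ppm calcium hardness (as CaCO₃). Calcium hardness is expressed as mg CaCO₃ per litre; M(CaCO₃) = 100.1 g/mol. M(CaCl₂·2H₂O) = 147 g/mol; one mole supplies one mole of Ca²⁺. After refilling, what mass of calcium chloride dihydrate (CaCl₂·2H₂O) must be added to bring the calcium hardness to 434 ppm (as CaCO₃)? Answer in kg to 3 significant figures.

Volume: 223 m³ = 223,000 L.
After draining 28% and refilling: 475 × 0.72 + 93 × 0.28 = 368.04 ppm.
Deficit to target: 434 − 368.04 = 65.96 mg/L.
As CaCO₃: 65.96 mg/L × 223,000 L = 14,710 g; ÷ 100.1 = 146.9 mol Ca²⁺.
Mass: 146.9 × 147 = 21,600 g.

21.6 kg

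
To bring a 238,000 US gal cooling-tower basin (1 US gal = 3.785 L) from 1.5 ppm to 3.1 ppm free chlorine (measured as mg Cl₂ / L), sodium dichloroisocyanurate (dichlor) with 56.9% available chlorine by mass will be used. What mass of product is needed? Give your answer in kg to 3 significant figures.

2.53 kg

Volume: 238,000 US gal × 3.785 L/gal = 900,830 L.
Chlorine deficit: 3.1 − 1.5 = 1.6 ppm = 1.6 mg/L as Cl₂.
Cl₂ equivalent needed: 1.6 mg/L × 900,830 L = 1,441,000 mg = 1441 g.
Product at 56.9% available chlorine: 1441 / 0.569 = 2533 g.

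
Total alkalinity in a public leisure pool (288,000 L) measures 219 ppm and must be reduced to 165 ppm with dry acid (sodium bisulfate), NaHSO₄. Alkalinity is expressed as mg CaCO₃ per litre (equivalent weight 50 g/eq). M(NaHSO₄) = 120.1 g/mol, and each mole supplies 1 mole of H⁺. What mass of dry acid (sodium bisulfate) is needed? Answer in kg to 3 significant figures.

Alkalinity to neutralize: (219 − 165) = 54 mg/L as CaCO₃ × 288,000 L = 15,550 g as CaCO₃.
Equivalents of H⁺ required: 15,550 ÷ 50 g/eq = 311 eq = 311 mol NaHSO₄.
Mass of NaHSO₄: 311 × 120.1 = 37,360 g.

37.4 kg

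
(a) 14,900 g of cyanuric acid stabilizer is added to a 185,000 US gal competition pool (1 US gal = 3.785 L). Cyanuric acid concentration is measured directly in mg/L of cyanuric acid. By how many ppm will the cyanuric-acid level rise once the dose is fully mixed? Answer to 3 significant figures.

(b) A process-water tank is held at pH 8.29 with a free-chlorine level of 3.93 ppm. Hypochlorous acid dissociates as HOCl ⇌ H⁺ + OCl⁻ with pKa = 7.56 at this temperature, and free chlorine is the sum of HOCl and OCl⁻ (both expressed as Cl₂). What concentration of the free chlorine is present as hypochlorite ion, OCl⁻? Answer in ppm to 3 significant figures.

(a) Volume: 185,000 US gal × 3.785 L/gal = 700,225 L.
(a) Rise: 14,900 g / 700,225 L × 1000 = 21.28 mg/L.

(b) [OCl⁻]/[HOCl] = 10^(pH − pKa) = 10^(8.29 − 7.56) = 10^0.73 = 5.37.
(b) Fraction as HOCl = 1 / (1 + 5.37) = 0.157.
(b) OCl⁻ = (1 − 0.157) × 3.93 ppm = 3.313 ppm.

(a) 21.3 ppm; (b) 3.31 ppm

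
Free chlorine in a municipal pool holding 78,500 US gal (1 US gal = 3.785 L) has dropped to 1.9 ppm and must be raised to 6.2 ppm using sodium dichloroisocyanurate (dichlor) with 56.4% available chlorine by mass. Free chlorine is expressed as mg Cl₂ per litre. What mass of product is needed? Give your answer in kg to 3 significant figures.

Volume: 78,500 US gal × 3.785 L/gal = 297,122 L.
Chlorine deficit: 6.2 − 1.9 = 4.3 ppm = 4.3 mg/L as Cl₂.
Cl₂ equivalent needed: 4.3 mg/L × 297,122 L = 1,278,000 mg = 1278 g.
Product at 56.4% available chlorine: 1278 / 0.564 = 2265 g.

2.27 kg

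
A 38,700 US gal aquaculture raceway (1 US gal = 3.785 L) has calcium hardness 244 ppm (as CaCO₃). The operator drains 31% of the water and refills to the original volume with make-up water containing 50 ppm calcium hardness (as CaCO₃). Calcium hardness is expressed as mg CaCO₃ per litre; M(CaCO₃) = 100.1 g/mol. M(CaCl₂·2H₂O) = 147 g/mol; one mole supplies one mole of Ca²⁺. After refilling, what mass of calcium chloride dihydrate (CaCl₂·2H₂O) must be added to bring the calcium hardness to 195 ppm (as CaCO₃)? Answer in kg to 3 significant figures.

Volume: 38,700 US gal × 3.785 L/gal = 146,480 L.
After draining 31% and refilling: 244 × 0.69 + 50 × 0.31 = 183.86 ppm.
Deficit to target: 195 − 183.86 = 11.14 mg/L.
As CaCO₃: 11.14 mg/L × 146,480 L = 1632 g; ÷ 100.1 = 16.3 mol Ca²⁺.
Mass: 16.3 × 147 = 2396 g.

2.40 kg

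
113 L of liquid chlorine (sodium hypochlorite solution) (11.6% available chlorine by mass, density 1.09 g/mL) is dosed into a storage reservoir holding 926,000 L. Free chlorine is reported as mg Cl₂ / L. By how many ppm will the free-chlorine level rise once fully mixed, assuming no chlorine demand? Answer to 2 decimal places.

15.43 ppm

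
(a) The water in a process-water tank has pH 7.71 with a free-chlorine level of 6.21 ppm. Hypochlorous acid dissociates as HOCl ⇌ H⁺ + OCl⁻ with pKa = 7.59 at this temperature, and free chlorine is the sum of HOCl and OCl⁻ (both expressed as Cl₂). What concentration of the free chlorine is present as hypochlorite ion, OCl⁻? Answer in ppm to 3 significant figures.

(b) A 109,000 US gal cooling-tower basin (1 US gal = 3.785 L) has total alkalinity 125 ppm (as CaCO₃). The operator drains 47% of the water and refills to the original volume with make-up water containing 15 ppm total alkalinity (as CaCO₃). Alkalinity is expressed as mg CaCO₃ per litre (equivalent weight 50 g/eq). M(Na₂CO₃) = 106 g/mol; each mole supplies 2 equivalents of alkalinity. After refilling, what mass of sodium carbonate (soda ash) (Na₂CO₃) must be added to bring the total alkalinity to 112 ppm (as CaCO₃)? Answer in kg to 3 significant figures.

(a) [OCl⁻]/[HOCl] = 10^(pH − pKa) = 10^(7.71 − 7.59) = 10^0.12 = 1.318.
(a) Fraction as HOCl = 1 / (1 + 1.318) = 0.4314.
(a) OCl⁻ = (1 − 0.4314) × 6.21 ppm = 3.531 ppm.

(b) Volume: 109,000 US gal × 3.785 L/gal = 412,565 L.
(b) After draining 47% and refilling: 125 × 0.53 + 15 × 0.47 = 73.3 ppm.
(b) Deficit to target: 112 − 73.3 = 38.7 mg/L.
(b) As CaCO₃: 38.7 mg/L × 412,565 L = 15,970 g; ÷ 50 g/eq ÷ 2 = 159.7 mol Na₂CO₃.
(b) Mass: 159.7 × 106 = 16,920 g.

(a) 3.53 ppm; (b) 16.9 kg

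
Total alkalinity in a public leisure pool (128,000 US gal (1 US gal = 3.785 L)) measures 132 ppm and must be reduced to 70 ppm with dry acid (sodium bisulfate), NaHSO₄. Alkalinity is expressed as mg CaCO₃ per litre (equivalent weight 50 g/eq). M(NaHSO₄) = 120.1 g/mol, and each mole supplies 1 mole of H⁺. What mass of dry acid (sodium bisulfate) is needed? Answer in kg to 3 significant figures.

72.2 kg

Volume: 128,000 US gal × 3.785 L/gal = 484,480 L.
Alkalinity to neutralize: (132 − 70) = 62 mg/L as CaCO₃ × 484,480 L = 30,040 g as CaCO₃.
Equivalents of H⁺ required: 30,040 ÷ 50 g/eq = 600.8 eq = 600.8 mol NaHSO₄.
Mass of NaHSO₄: 600.8 × 120.1 = 72,150 g.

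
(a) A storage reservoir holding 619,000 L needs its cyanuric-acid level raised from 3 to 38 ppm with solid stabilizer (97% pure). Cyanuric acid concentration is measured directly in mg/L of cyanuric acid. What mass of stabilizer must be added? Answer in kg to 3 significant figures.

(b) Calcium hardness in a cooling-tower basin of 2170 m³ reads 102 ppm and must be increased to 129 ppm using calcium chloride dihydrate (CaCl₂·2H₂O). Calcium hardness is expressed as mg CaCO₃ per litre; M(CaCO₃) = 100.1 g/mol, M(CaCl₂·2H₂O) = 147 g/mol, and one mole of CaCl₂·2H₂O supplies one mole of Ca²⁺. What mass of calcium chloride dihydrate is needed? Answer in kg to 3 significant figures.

(a) 22.3 kg; (b) 86.0 kg

(a) CYA to add: (38 − 3) = 35 mg/L × 619,000 L = 21,660 g cyanuric acid.
(a) At 97% purity: 21,660 / 0.97 = 22,340 g product.

(b) Volume: 2170 m³ = 2,170,000 L.
(b) Hardness to add: (129 − 102) = 27 mg/L as CaCO₃ × 2,170,000 L = 58,590 g as CaCO₃.
(b) Moles of Ca²⁺ (1 mol Ca²⁺ ≡ 1 mol CaCO₃): 58,590 / 100.1 g/mol = 585.3 mol.
(b) Mass of CaCl₂·2H₂O: 585.3 × 147 = 86,040 g.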